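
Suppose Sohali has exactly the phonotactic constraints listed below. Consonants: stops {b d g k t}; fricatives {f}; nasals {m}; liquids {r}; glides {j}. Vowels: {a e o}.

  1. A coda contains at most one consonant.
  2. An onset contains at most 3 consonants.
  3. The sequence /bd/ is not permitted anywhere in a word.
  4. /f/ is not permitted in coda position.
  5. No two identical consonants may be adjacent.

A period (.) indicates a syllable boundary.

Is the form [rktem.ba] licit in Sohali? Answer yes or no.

[rktem.ba] — σ1 onset /rkt/ (3C), coda /m/ ok; σ2 onset /b/, coda /∅/ ok → licit

yes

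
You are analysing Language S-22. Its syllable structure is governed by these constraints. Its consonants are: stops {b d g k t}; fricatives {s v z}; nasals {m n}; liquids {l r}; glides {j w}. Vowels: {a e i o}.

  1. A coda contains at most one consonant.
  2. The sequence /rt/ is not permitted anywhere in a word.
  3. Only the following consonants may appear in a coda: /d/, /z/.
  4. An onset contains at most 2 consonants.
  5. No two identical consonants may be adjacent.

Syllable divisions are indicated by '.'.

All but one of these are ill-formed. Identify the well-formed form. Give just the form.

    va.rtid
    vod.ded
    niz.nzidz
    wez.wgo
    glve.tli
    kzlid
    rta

wez.wgo

va.rtid — violates constraint 2: contains banned sequence /rt/ → ill-formed
vod.ded — violates constraint 5: adjacent identical consonants /dd/ → ill-formed
niz.nzidz — violates constraint 1: syllable 2 coda /dz/ has 2 consonants (> 1) → ill-formed
wez.wgo — σ1 onset /w/, coda /z/ ok; σ2 onset /wg/ (2C), coda /∅/ ok → well-formed
glve.tli — violates constraint 4: syllable 1 onset /glv/ has 3 consonants (> 2) → ill-formed
kzlid — violates constraint 4: syllable 1 onset /kzl/ has 3 consonants (> 2) → ill-formed
rta — violates constraint 2: contains banned sequence /rt/ → ill-formed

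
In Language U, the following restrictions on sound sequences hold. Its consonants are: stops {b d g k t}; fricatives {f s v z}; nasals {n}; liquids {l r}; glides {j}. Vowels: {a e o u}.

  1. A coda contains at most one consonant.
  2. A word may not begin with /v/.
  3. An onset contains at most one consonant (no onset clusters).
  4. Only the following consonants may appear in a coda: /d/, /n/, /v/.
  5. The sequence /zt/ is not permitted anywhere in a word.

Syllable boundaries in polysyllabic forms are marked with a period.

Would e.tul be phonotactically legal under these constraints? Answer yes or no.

e.tul — violates constraint 4: syllable 2 coda contains /l/, which is not a licensed coda consonant → phonotactically illegal

no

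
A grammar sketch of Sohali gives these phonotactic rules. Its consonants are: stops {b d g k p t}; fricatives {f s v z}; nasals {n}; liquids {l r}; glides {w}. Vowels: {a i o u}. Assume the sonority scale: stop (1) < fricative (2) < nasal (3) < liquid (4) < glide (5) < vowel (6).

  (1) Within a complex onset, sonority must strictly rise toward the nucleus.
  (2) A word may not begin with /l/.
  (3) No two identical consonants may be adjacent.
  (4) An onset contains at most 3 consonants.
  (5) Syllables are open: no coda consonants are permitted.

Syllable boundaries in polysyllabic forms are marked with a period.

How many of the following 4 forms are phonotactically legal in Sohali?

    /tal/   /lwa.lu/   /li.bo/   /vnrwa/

0

/tal/ — violates constraint 5: syllable 1 coda /l/ has 1 consonant (> 0) → phonotactically illegal
/lwa.lu/ — violates constraint 2: word begins with /l/ → phonotactically illegal
/li.bo/ — violates constraint 2: word begins with /l/ → phonotactically illegal
/vnrwa/ — violates constraint 4: syllable 1 onset /vnrw/ has 4 consonants (> 3) → phonotactically illegal
No form is phonotactically legal → 0.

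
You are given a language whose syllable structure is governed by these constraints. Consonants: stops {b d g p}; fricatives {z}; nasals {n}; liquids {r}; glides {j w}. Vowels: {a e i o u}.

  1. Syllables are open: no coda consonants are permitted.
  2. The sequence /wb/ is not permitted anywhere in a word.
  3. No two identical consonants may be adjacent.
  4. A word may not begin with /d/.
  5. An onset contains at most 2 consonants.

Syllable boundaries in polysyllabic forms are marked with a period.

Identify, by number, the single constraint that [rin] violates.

[rin]: syllable 1 coda /n/ has 1 consonant (> 0).
This is a violation of constraint 1: "Syllables are open: no coda consonants are permitted."
The remaining constraints (2, 3, 4, 5) are satisfied.

1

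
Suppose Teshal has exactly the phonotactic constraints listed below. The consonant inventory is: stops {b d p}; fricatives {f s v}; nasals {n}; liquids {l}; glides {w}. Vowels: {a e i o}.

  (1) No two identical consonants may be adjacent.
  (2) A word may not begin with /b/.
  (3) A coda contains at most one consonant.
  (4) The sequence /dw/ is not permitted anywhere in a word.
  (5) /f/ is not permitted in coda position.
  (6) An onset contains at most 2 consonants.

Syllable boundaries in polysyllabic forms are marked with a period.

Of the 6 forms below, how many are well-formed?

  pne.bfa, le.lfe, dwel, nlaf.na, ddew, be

pne.bfa — σ1 onset /pn/ (2C), coda /∅/ ok; σ2 onset /bf/ (2C), coda /∅/ ok → well-formed
le.lfe — σ1 onset /l/, coda /∅/ ok; σ2 onset /lf/ (2C), coda /∅/ ok → well-formed
dwel — violates constraint 4: contains banned sequence /dw/ → ill-formed
nlaf.na — violates constraint 5: syllable 1 coda contains /f/ → ill-formed
ddew — violates constraint 1: adjacent identical consonants /dd/ → ill-formed
be — violates constraint 2: word begins with /b/ → ill-formed
Well-formed: pne.bfa, le.lfe → 2.

2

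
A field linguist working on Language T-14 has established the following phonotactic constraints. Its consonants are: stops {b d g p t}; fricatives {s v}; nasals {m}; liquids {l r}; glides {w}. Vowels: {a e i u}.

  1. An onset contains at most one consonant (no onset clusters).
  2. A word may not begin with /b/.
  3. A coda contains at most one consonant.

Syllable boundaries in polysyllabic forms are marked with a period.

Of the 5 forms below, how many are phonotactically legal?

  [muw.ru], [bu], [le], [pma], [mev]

3

[muw.ru] — σ1 onset /m/, coda /w/ ok; σ2 onset /r/, coda /∅/ ok → phonotactically legal
[bu] — violates constraint 2: word begins with /b/ → phonotactically illegal
[le] — σ1 onset /l/, coda /∅/ ok → phonotactically legal
[pma] — violates constraint 1: syllable 1 onset /pm/ has 2 consonants (> 1) → phonotactically illegal
[mev] — σ1 onset /m/, coda /v/ ok → phonotactically legal
Phonotactically legal: [muw.ru], [le], [mev] → 3.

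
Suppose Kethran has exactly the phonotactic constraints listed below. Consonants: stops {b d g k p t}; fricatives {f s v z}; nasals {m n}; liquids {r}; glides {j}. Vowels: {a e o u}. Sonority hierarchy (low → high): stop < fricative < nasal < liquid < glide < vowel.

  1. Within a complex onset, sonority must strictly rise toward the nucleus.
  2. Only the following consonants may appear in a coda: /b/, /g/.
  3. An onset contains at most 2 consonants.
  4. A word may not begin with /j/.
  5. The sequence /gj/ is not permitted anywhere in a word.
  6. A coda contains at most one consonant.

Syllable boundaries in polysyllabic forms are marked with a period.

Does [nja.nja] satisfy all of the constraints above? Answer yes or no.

[nja.nja] — σ1 onset /nj/ (3→5 rises), coda /∅/ ok; σ2 onset /nj/ (3→5 rises), coda /∅/ ok → permitted

yes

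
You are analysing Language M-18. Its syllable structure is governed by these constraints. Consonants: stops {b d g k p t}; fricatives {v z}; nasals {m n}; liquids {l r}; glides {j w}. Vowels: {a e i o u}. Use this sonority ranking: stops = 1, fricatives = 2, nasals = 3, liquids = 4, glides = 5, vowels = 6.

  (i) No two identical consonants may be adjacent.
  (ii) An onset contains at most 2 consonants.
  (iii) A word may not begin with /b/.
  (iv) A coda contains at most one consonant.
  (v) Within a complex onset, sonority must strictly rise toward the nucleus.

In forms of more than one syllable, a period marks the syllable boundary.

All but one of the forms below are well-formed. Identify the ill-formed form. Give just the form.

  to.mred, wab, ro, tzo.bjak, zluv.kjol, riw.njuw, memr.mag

to.mred — σ1 onset /t/, coda /∅/ ok; σ2 onset /mr/ (3→4 rises), coda /d/ ok → well-formed
wab — σ1 onset /w/, coda /b/ ok → well-formed
ro — σ1 onset /r/, coda /∅/ ok → well-formed
tzo.bjak — σ1 onset /tz/ (1→2 rises), coda /∅/ ok; σ2 onset /bj/ (1→5 rises), coda /k/ ok → well-formed
zluv.kjol — σ1 onset /zl/ (2→4 rises), coda /v/ ok; σ2 onset /kj/ (1→5 rises), coda /l/ ok → well-formed
riw.njuw — σ1 onset /r/, coda /w/ ok; σ2 onset /nj/ (3→5 rises), coda /w/ ok → well-formed
memr.mag — violates constraint (iv): syllable 1 coda /mr/ has 2 consonants (> 1) → ill-formed

memr.mag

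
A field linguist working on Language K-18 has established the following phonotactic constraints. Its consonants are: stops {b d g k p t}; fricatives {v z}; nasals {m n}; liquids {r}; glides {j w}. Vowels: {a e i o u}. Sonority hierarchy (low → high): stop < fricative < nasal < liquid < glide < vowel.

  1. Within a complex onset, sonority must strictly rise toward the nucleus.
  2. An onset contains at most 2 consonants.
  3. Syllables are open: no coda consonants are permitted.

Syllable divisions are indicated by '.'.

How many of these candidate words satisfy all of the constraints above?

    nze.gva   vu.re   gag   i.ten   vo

nze.gva — violates constraint 1: syllable 1 onset /nz/: /n/ (nasal, 3) → /z/ (fricative, 2) does not rise → not permitted
vu.re — σ1 onset /v/, coda /∅/ ok; σ2 onset /r/, coda /∅/ ok → permitted
gag — violates constraint 3: syllable 1 coda /g/ has 1 consonant (> 0) → not permitted
i.ten — violates constraint 3: syllable 2 coda /n/ has 1 consonant (> 0) → not permitted
vo — σ1 onset /v/, coda /∅/ ok → permitted
Permitted: vu.re, vo → 2.

2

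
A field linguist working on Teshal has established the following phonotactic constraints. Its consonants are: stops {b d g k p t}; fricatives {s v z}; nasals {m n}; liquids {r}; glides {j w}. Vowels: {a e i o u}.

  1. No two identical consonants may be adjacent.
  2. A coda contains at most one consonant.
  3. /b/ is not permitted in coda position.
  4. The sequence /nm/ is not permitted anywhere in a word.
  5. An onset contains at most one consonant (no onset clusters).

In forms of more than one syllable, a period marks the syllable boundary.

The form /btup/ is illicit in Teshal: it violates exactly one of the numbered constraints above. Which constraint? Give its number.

/btup/: syllable 1 onset /bt/ has 2 consonants (> 1).
This is a violation of constraint 5: "An onset contains at most one consonant (no onset clusters)."
The remaining constraints (1, 2, 3, 4) are satisfied.

5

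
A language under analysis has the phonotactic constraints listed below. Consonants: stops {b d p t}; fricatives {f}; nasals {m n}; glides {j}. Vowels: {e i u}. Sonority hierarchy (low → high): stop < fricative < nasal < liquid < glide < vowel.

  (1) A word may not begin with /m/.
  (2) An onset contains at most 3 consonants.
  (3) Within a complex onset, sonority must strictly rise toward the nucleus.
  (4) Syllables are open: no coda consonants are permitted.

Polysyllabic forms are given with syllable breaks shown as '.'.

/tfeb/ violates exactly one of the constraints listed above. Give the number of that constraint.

/tfeb/: syllable 1 coda /b/ has 1 consonant (> 0).
This is a violation of constraint 4: "Syllables are open: no coda consonants are permitted."
The remaining constraints (1, 2, 3) are satisfied.

4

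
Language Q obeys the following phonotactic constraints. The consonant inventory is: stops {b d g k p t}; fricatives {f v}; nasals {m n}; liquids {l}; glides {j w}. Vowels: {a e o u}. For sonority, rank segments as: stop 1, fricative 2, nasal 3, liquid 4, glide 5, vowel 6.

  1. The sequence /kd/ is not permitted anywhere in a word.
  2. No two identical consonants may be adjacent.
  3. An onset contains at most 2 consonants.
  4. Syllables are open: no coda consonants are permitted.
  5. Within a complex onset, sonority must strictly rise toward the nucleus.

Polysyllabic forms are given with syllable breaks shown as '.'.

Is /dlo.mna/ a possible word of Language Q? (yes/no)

/dlo.mna/ — violates constraint 5: syllable 2 onset /mn/: /m/ (nasal, 3) → /n/ (nasal, 3) does not rise → phonotactically illegal

no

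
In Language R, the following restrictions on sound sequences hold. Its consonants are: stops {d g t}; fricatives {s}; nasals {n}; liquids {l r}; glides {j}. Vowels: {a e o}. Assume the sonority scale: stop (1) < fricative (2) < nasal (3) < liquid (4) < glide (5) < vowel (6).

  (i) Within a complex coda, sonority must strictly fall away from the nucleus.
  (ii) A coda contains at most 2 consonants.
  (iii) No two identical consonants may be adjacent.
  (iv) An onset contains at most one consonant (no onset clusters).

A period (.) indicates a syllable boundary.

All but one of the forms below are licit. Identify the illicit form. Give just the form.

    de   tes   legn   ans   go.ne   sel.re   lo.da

de — σ1 onset /d/, coda /∅/ ok → licit
tes — σ1 onset /t/, coda /s/ ok → licit
legn — violates constraint (i): syllable 1 coda /gn/: /g/ (stop, 1) → /n/ (nasal, 3) does not fall → illicit
ans — σ1 onset /∅/, coda /ns/ (3→2 falls) ok → licit
go.ne — σ1 onset /g/, coda /∅/ ok; σ2 onset /n/, coda /∅/ ok → licit
sel.re — σ1 onset /s/, coda /l/ ok; σ2 onset /r/, coda /∅/ ok → licit
lo.da — σ1 onset /l/, coda /∅/ ok; σ2 onset /d/, coda /∅/ ok → licit

legn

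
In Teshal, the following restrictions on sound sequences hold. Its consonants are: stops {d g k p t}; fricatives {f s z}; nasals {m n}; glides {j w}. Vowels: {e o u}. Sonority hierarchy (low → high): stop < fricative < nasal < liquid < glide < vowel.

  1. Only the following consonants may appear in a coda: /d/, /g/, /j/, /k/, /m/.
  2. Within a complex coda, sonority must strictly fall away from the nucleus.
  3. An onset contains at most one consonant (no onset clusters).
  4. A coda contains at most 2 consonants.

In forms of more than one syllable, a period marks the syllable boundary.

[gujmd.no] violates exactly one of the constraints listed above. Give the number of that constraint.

[gujmd.no]: syllable 1 coda /jmd/ has 3 consonants (> 2).
This is a violation of constraint 4: "A coda contains at most 2 consonants."
The remaining constraints (1, 2, 3) are satisfied.

4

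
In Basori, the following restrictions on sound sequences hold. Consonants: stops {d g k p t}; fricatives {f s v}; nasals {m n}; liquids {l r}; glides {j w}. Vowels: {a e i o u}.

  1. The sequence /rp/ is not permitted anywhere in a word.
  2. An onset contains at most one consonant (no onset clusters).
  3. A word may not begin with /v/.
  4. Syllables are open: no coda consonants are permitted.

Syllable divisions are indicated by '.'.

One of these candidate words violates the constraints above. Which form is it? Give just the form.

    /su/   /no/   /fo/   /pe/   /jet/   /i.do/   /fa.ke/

/jet/

/su/ — σ1 onset /s/, coda /∅/ ok → permitted
/no/ — σ1 onset /n/, coda /∅/ ok → permitted
/fo/ — σ1 onset /f/, coda /∅/ ok → permitted
/pe/ — σ1 onset /p/, coda /∅/ ok → permitted
/jet/ — violates constraint 4: syllable 1 coda /t/ has 1 consonant (> 0) → not permitted
/i.do/ — σ1 onset /∅/, coda /∅/ ok; σ2 onset /d/, coda /∅/ ok → permitted
/fa.ke/ — σ1 onset /f/, coda /∅/ ok; σ2 onset /k/, coda /∅/ ok → permitted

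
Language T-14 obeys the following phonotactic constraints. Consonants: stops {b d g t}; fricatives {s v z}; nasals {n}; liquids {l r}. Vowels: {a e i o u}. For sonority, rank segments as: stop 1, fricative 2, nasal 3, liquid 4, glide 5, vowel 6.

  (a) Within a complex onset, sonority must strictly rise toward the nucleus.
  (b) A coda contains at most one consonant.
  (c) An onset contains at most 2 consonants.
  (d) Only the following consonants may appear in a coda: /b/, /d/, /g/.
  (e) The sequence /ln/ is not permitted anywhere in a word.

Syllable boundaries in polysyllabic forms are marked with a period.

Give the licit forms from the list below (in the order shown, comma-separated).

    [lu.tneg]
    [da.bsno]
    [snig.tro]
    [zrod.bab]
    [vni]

[lu.tneg], [snig.tro], [zrod.bab], [vni]

[lu.tneg] — σ1 onset /l/, coda /∅/ ok; σ2 onset /tn/ (1→3 rises), coda /g/ ok → licit
[da.bsno] — violates constraint (c): syllable 2 onset /bsn/ has 3 consonants (> 2) → illicit
[snig.tro] — σ1 onset /sn/ (2→3 rises), coda /g/ ok; σ2 onset /tr/ (1→4 rises), coda /∅/ ok → licit
[zrod.bab] — σ1 onset /zr/ (2→4 rises), coda /d/ ok; σ2 onset /b/, coda /b/ ok → licit
[vni] — σ1 onset /vn/ (2→3 rises), coda /∅/ ok → licit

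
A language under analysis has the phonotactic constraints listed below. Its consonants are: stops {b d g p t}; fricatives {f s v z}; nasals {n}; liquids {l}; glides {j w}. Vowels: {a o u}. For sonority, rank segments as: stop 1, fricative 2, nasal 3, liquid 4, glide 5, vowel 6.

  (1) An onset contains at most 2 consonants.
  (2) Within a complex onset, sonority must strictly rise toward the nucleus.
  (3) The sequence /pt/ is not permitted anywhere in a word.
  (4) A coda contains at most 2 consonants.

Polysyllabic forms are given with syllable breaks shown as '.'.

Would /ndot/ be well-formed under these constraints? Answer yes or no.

/ndot/ — violates constraint 2: syllable 1 onset /nd/: /n/ (nasal, 3) → /d/ (stop, 1) does not rise → ill-formed

no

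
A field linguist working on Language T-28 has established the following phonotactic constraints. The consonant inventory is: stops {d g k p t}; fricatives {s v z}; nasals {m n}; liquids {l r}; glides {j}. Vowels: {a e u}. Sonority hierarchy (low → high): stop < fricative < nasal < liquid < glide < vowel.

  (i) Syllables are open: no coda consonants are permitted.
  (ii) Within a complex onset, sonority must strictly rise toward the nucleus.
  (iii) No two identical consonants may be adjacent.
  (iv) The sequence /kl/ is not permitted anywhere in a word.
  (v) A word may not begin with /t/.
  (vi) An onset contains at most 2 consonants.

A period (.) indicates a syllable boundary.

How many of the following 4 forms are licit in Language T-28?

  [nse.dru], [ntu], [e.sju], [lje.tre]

[nse.dru] — violates constraint (ii): syllable 1 onset /ns/: /n/ (nasal, 3) → /s/ (fricative, 2) does not rise → illicit
[ntu] — violates constraint (ii): syllable 1 onset /nt/: /n/ (nasal, 3) → /t/ (stop, 1) does not rise → illicit
[e.sju] — σ1 onset /∅/, coda /∅/ ok; σ2 onset /sj/ (2→5 rises), coda /∅/ ok → licit
[lje.tre] — σ1 onset /lj/ (4→5 rises), coda /∅/ ok; σ2 onset /tr/ (1→4 rises), coda /∅/ ok → licit
Licit: [e.sju], [lje.tre] → 2.

2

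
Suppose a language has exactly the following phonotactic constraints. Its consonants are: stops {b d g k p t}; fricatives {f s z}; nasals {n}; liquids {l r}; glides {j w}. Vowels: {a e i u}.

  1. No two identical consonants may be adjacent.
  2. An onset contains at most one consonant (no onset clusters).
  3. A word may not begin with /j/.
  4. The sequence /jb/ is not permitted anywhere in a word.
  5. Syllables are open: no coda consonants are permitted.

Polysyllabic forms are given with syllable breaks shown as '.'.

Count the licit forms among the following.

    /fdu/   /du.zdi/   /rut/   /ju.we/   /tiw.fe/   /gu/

/fdu/ — violates constraint 2: syllable 1 onset /fd/ has 2 consonants (> 1) → illicit
/du.zdi/ — violates constraint 2: syllable 2 onset /zd/ has 2 consonants (> 1) → illicit
/rut/ — violates constraint 5: syllable 1 coda /t/ has 1 consonant (> 0) → illicit
/ju.we/ — violates constraint 3: word begins with /j/ → illicit
/tiw.fe/ — violates constraint 5: syllable 1 coda /w/ has 1 consonant (> 0) → illicit
/gu/ — σ1 onset /g/, coda /∅/ ok → licit
Licit: /gu/ → 1.

1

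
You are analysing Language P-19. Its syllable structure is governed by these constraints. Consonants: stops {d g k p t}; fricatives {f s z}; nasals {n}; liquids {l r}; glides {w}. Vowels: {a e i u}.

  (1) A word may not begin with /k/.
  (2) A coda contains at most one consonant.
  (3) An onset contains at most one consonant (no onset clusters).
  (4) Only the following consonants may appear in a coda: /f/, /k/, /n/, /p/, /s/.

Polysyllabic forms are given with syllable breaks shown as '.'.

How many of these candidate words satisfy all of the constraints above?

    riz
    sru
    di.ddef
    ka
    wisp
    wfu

riz — violates constraint 4: syllable 1 coda contains /z/, which is not a licensed coda consonant → not permitted
sru — violates constraint 3: syllable 1 onset /sr/ has 2 consonants (> 1) → not permitted
di.ddef — violates constraint 3: syllable 2 onset /dd/ has 2 consonants (> 1) → not permitted
ka — violates constraint 1: word begins with /k/ → not permitted
wisp — violates constraint 2: syllable 1 coda /sp/ has 2 consonants (> 1) → not permitted
wfu — violates constraint 3: syllable 1 onset /wf/ has 2 consonants (> 1) → not permitted
No form is permitted → 0.

0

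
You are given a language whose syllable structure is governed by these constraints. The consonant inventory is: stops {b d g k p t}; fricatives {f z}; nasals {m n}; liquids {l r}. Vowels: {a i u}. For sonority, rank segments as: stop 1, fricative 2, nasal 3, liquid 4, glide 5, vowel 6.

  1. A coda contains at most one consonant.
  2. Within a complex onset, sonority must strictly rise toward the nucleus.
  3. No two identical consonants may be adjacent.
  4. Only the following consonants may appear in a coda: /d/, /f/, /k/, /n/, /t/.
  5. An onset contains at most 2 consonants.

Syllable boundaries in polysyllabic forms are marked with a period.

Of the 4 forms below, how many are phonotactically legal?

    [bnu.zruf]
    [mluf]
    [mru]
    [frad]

[bnu.zruf] — σ1 onset /bn/ (1→3 rises), coda /∅/ ok; σ2 onset /zr/ (2→4 rises), coda /f/ ok → phonotactically legal
[mluf] — σ1 onset /ml/ (3→4 rises), coda /f/ ok → phonotactically legal
[mru] — σ1 onset /mr/ (3→4 rises), coda /∅/ ok → phonotactically legal
[frad] — σ1 onset /fr/ (2→4 rises), coda /d/ ok → phonotactically legal
Phonotactically legal: [bnu.zruf], [mluf], [mru], [frad] → 4.

4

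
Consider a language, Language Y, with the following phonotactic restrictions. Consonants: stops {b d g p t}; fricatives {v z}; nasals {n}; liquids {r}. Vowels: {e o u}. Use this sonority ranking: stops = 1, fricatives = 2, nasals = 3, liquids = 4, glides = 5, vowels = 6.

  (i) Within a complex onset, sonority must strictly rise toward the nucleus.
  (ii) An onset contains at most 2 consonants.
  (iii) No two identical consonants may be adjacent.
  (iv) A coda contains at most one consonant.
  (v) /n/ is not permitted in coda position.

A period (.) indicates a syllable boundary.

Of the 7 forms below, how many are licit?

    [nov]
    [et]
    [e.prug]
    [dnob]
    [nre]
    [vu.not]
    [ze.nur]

[nov] — σ1 onset /n/, coda /v/ ok → licit
[et] — σ1 onset /∅/, coda /t/ ok → licit
[e.prug] — σ1 onset /∅/, coda /∅/ ok; σ2 onset /pr/ (1→4 rises), coda /g/ ok → licit
[dnob] — σ1 onset /dn/ (1→3 rises), coda /b/ ok → licit
[nre] — σ1 onset /nr/ (3→4 rises), coda /∅/ ok → licit
[vu.not] — σ1 onset /v/, coda /∅/ ok; σ2 onset /n/, coda /t/ ok → licit
[ze.nur] — σ1 onset /z/, coda /∅/ ok; σ2 onset /n/, coda /r/ ok → licit
Licit: [nov], [et], [e.prug], [dnob], [nre], [vu.not], [ze.nur] → 7.

7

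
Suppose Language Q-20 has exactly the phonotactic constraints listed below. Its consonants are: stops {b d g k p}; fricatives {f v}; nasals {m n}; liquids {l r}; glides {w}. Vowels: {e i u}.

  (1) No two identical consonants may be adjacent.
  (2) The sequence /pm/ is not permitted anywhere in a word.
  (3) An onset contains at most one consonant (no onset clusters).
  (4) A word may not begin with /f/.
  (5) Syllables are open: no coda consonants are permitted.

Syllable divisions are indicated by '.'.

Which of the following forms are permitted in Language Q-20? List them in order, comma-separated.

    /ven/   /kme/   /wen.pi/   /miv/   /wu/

/ven/ — violates constraint 5: syllable 1 coda /n/ has 1 consonant (> 0) → not permitted
/kme/ — violates constraint 3: syllable 1 onset /km/ has 2 consonants (> 1) → not permitted
/wen.pi/ — violates constraint 5: syllable 1 coda /n/ has 1 consonant (> 0) → not permitted
/miv/ — violates constraint 5: syllable 1 coda /v/ has 1 consonant (> 0) → not permitted
/wu/ — σ1 onset /w/, coda /∅/ ok → permitted

/wu/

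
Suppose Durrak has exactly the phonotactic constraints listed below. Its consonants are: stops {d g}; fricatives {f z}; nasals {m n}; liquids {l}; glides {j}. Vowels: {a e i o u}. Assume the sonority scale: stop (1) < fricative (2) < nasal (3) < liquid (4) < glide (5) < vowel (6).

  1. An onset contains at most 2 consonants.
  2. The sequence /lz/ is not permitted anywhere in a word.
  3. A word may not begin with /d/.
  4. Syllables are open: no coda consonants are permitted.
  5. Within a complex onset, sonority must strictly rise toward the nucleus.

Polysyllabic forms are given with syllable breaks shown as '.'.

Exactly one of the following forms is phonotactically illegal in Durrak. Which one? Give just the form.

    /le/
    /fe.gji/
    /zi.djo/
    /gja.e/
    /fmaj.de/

/fmaj.de/

/le/ — σ1 onset /l/, coda /∅/ ok → phonotactically legal
/fe.gji/ — σ1 onset /f/, coda /∅/ ok; σ2 onset /gj/ (1→5 rises), coda /∅/ ok → phonotactically legal
/zi.djo/ — σ1 onset /z/, coda /∅/ ok; σ2 onset /dj/ (1→5 rises), coda /∅/ ok → phonotactically legal
/gja.e/ — σ1 onset /gj/ (1→5 rises), coda /∅/ ok; σ2 onset /∅/, coda /∅/ ok → phonotactically legal
/fmaj.de/ — violates constraint 4: syllable 1 coda /j/ has 1 consonant (> 0) → phonotactically illegal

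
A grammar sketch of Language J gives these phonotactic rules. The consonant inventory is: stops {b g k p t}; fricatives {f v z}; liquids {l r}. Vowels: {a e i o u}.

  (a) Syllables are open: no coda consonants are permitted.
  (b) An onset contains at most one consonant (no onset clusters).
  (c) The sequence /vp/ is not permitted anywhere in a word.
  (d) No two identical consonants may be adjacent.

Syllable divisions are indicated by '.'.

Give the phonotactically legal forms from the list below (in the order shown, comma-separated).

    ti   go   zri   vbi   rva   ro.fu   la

ti, go, ro.fu, la

ti — σ1 onset /t/, coda /∅/ ok → phonotactically legal
go — σ1 onset /g/, coda /∅/ ok → phonotactically legal
zri — violates constraint (b): syllable 1 onset /zr/ has 2 consonants (> 1) → phonotactically illegal
vbi — violates constraint (b): syllable 1 onset /vb/ has 2 consonants (> 1) → phonotactically illegal
rva — violates constraint (b): syllable 1 onset /rv/ has 2 consonants (> 1) → phonotactically illegal
ro.fu — σ1 onset /r/, coda /∅/ ok; σ2 onset /f/, coda /∅/ ok → phonotactically legal
la — σ1 onset /l/, coda /∅/ ok → phonotactically legal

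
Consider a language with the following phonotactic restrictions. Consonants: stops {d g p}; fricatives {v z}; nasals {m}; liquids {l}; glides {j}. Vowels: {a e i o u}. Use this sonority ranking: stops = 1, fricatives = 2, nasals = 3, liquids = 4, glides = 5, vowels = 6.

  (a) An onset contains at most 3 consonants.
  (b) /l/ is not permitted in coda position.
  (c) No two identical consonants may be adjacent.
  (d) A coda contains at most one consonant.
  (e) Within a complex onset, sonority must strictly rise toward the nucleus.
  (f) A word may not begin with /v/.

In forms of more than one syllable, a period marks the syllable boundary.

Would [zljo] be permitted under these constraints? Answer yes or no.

yes

[zljo] — σ1 onset /zlj/ (2→4→5 rises), coda /∅/ ok → permitted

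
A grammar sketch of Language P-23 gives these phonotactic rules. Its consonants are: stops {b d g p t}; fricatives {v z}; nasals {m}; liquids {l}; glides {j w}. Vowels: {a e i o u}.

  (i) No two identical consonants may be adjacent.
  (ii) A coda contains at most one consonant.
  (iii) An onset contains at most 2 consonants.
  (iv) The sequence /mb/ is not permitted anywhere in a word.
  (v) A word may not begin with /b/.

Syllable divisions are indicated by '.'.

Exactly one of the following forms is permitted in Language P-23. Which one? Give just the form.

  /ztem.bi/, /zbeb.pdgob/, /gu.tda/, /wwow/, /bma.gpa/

/ztem.bi/ — violates constraint (iv): contains banned sequence /mb/ → not permitted
/zbeb.pdgob/ — violates constraint (iii): syllable 2 onset /pdg/ has 3 consonants (> 2) → not permitted
/gu.tda/ — σ1 onset /g/, coda /∅/ ok; σ2 onset /td/ (2C), coda /∅/ ok → permitted
/wwow/ — violates constraint (i): adjacent identical consonants /ww/ → not permitted
/bma.gpa/ — violates constraint (v): word begins with /b/ → not permitted

/gu.tda/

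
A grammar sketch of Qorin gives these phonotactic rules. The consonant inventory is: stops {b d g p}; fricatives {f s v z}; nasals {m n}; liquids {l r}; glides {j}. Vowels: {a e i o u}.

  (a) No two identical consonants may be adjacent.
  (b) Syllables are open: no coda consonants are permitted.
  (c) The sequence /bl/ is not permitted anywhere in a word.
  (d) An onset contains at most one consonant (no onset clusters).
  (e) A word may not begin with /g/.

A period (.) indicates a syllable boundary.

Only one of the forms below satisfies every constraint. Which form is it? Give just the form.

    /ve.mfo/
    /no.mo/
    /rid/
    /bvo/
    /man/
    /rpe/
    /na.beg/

/ve.mfo/ — violates constraint (d): syllable 2 onset /mf/ has 2 consonants (> 1) → phonotactically illegal
/no.mo/ — σ1 onset /n/, coda /∅/ ok; σ2 onset /m/, coda /∅/ ok → phonotactically legal
/rid/ — violates constraint (b): syllable 1 coda /d/ has 1 consonant (> 0) → phonotactically illegal
/bvo/ — violates constraint (d): syllable 1 onset /bv/ has 2 consonants (> 1) → phonotactically illegal
/man/ — violates constraint (b): syllable 1 coda /n/ has 1 consonant (> 0) → phonotactically illegal
/rpe/ — violates constraint (d): syllable 1 onset /rp/ has 2 consonants (> 1) → phonotactically illegal
/na.beg/ — violates constraint (b): syllable 2 coda /g/ has 1 consonant (> 0) → phonotactically illegal

/no.mo/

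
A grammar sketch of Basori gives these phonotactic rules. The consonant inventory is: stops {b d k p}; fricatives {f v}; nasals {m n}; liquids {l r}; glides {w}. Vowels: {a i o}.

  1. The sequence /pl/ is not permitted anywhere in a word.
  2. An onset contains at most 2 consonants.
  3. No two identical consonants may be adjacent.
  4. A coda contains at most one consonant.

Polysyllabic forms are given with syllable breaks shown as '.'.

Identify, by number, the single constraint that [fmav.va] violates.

[fmav.va]: adjacent identical consonants /vv/.
This is a violation of constraint 3: "No two identical consonants may be adjacent."
The remaining constraints (1, 2, 4) are satisfied.

3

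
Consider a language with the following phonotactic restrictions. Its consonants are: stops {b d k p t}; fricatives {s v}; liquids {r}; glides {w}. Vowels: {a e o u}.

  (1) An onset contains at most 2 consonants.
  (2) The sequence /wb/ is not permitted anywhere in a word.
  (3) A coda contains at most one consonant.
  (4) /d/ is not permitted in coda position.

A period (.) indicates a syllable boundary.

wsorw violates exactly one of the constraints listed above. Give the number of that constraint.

3

wsorw: syllable 1 coda /rw/ has 2 consonants (> 1).
This is a violation of constraint 3: "A coda contains at most one consonant."
The remaining constraints (1, 2, 4) are satisfied.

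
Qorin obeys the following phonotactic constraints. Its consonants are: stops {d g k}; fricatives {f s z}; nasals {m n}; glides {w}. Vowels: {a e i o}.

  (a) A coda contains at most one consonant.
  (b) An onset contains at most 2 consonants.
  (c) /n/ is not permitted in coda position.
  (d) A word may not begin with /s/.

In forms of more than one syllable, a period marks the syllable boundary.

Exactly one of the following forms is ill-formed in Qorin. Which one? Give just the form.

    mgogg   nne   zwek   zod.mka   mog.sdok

mgogg

mgogg — violates constraint (a): syllable 1 coda /gg/ has 2 consonants (> 1) → ill-formed
nne — σ1 onset /nn/ (2C), coda /∅/ ok → well-formed
zwek — σ1 onset /zw/ (2C), coda /k/ ok → well-formed
zod.mka — σ1 onset /z/, coda /d/ ok; σ2 onset /mk/ (2C), coda /∅/ ok → well-formed
mog.sdok — σ1 onset /m/, coda /g/ ok; σ2 onset /sd/ (2C), coda /k/ ok → well-formed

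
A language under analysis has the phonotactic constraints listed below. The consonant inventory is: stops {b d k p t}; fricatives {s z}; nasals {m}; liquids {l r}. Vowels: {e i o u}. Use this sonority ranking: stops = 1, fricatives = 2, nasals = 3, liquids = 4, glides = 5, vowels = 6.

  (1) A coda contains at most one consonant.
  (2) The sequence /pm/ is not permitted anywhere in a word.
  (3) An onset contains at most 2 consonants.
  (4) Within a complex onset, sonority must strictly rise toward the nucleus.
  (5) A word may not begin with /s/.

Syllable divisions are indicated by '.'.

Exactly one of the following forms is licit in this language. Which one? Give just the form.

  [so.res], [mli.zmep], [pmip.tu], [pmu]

[so.res] — violates constraint 5: word begins with /s/ → illicit
[mli.zmep] — σ1 onset /ml/ (3→4 rises), coda /∅/ ok; σ2 onset /zm/ (2→3 rises), coda /p/ ok → licit
[pmip.tu] — violates constraint 2: contains banned sequence /pm/ → illicit
[pmu] — violates constraint 2: contains banned sequence /pm/ → illicit

[mli.zmep]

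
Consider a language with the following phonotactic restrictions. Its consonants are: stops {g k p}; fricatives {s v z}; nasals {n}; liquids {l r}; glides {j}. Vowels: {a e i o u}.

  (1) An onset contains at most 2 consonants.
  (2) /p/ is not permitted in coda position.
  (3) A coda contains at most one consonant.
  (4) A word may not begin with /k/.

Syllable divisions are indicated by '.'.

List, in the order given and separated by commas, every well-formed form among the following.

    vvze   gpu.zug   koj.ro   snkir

vvze — violates constraint 1: syllable 1 onset /vvz/ has 3 consonants (> 2) → ill-formed
gpu.zug — σ1 onset /gp/ (2C), coda /∅/ ok; σ2 onset /z/, coda /g/ ok → well-formed
koj.ro — violates constraint 4: word begins with /k/ → ill-formed
snkir — violates constraint 1: syllable 1 onset /snk/ has 3 consonants (> 2) → ill-formed

gpu.zug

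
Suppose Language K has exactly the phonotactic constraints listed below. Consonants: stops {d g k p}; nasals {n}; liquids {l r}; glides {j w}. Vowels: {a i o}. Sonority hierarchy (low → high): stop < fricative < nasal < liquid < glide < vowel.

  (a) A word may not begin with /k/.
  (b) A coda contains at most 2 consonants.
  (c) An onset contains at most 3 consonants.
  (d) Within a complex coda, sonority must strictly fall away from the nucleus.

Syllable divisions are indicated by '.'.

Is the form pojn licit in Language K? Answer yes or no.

yes

pojn — σ1 onset /p/, coda /jn/ (5→3 falls) ok → licit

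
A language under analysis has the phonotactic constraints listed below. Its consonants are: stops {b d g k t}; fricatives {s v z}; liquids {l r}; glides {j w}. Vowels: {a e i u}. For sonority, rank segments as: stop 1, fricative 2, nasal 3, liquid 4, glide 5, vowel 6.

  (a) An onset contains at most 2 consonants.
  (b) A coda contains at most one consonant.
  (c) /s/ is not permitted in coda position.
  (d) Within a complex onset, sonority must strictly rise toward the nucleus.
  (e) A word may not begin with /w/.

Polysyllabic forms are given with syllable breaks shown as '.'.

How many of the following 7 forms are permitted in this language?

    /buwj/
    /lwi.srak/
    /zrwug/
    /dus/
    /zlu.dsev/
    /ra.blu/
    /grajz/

/buwj/ — violates constraint (b): syllable 1 coda /wj/ has 2 consonants (> 1) → not permitted
/lwi.srak/ — σ1 onset /lw/ (4→5 rises), coda /∅/ ok; σ2 onset /sr/ (2→4 rises), coda /k/ ok → permitted
/zrwug/ — violates constraint (a): syllable 1 onset /zrw/ has 3 consonants (> 2) → not permitted
/dus/ — violates constraint (c): syllable 1 coda contains /s/ → not permitted
/zlu.dsev/ — σ1 onset /zl/ (2→4 rises), coda /∅/ ok; σ2 onset /ds/ (1→2 rises), coda /v/ ok → permitted
/ra.blu/ — σ1 onset /r/, coda /∅/ ok; σ2 onset /bl/ (1→4 rises), coda /∅/ ok → permitted
/grajz/ — violates constraint (b): syllable 1 coda /jz/ has 2 consonants (> 1) → not permitted
Permitted: /lwi.srak/, /zlu.dsev/, /ra.blu/ → 3.

3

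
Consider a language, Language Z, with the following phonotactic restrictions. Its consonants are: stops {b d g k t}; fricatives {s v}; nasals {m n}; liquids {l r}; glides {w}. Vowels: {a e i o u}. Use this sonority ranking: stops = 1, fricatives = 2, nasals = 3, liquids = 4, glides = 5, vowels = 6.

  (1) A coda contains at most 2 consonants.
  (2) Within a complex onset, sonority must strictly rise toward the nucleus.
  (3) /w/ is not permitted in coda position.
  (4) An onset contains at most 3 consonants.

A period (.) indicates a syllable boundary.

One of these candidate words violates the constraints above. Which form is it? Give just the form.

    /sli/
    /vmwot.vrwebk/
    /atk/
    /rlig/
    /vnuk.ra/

/sli/ — σ1 onset /sl/ (2→4 rises), coda /∅/ ok → licit
/vmwot.vrwebk/ — σ1 onset /vmw/ (2→3→5 rises), coda /t/ ok; σ2 onset /vrw/ (2→4→5 rises), coda /bk/ (2C) ok → licit
/atk/ — σ1 onset /∅/, coda /tk/ (2C) ok → licit
/rlig/ — violates constraint 2: syllable 1 onset /rl/: /r/ (liquid, 4) → /l/ (liquid, 4) does not rise → illicit
/vnuk.ra/ — σ1 onset /vn/ (2→3 rises), coda /k/ ok; σ2 onset /r/, coda /∅/ ok → licit

/rlig/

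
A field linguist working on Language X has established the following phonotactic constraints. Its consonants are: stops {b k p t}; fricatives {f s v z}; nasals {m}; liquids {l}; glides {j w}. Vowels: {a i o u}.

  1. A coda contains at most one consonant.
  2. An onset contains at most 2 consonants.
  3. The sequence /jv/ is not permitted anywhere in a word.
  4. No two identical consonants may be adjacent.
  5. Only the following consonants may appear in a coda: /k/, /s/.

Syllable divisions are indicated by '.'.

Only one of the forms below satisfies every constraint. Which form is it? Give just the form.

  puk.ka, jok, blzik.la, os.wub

puk.ka — violates constraint 4: adjacent identical consonants /kk/ → not permitted
jok — σ1 onset /j/, coda /k/ ok → permitted
blzik.la — violates constraint 2: syllable 1 onset /blz/ has 3 consonants (> 2) → not permitted
os.wub — violates constraint 5: syllable 2 coda contains /b/, which is not a licensed coda consonant → not permitted

jok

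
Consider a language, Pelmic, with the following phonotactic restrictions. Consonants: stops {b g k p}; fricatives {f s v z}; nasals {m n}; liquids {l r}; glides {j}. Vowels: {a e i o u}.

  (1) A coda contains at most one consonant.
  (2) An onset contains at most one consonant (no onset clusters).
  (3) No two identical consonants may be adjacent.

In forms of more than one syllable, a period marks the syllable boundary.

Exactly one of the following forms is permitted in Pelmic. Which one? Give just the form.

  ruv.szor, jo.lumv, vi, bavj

ruv.szor — violates constraint 2: syllable 2 onset /sz/ has 2 consonants (> 1) → not permitted
jo.lumv — violates constraint 1: syllable 2 coda /mv/ has 2 consonants (> 1) → not permitted
vi — σ1 onset /v/, coda /∅/ ok → permitted
bavj — violates constraint 1: syllable 1 coda /vj/ has 2 consonants (> 1) → not permitted

vi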